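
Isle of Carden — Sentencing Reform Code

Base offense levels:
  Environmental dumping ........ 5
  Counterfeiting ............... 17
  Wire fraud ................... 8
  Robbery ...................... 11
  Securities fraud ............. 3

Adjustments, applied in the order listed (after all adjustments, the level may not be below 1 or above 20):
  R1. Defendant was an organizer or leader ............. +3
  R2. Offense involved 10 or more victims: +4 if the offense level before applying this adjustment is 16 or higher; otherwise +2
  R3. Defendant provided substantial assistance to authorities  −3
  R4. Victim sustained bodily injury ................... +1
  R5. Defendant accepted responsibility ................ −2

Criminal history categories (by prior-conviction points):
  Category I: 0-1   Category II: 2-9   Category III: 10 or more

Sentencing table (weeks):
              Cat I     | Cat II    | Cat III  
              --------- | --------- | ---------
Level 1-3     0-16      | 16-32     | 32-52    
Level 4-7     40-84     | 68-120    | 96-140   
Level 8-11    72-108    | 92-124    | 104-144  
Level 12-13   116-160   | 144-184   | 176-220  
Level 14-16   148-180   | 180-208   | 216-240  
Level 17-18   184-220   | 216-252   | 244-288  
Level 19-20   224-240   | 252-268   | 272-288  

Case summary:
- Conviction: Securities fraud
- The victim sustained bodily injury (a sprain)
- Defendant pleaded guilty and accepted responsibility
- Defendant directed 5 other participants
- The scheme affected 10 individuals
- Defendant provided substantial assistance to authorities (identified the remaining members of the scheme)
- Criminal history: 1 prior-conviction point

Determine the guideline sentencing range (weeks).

40-84 weeks

Base offense level for securities fraud: 3.
R1 applies: 3 + 3 = 6.
R2 applies (level before this adjustment is 6 < 16, so +2): 6 + 2 = 8.
R3 applies: 8 − 3 = 5.
R4 applies: 5 + 1 = 6.
R5 applies: 6 − 2 = 4.
Final offense level: 4.
Criminal history: 1 prior point → Category I (0-1).
Level 4 falls in the 4-7 band.
Grid: Level 4-7 × Category I = 40-84 weeks.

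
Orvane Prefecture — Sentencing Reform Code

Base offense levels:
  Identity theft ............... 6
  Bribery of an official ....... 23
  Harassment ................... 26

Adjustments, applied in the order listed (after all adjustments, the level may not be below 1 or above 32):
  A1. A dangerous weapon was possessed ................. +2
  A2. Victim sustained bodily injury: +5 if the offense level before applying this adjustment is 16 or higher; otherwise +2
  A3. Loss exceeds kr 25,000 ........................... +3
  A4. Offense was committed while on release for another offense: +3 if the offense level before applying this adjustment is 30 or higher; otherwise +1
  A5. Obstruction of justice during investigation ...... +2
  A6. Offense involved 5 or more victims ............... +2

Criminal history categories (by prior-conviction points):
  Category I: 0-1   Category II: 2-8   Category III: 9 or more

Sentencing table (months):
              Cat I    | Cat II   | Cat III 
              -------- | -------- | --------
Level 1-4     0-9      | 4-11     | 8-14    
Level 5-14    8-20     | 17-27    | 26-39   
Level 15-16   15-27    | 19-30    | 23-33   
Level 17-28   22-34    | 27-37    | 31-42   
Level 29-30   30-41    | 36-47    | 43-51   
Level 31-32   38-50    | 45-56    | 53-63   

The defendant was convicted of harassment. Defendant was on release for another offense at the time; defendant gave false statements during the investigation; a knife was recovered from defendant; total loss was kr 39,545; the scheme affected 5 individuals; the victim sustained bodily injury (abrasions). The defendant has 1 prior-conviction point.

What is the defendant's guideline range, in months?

Base offense level for harassment: 26.
A1 applies: 26 + 2 = 28.
A2 applies (level before this adjustment is 28 ≥ 16, so +5): 28 + 5 = 33.
A3 applies: 33 + 3 = 36.
A4 applies (level before this adjustment is 36 ≥ 30, so +3): 36 + 3 = 39.
A5 applies: 39 + 2 = 41.
A6 applies: 41 + 2 = 43.
Level 43 exceeds the maximum of 32; capped at 32.
Final offense level: 32.
Criminal history: 1 prior point → Category I (0-1).
Level 32 falls in the 31-32 band.
Grid: Level 31-32 × Category I = 38-50 months.

38-50 months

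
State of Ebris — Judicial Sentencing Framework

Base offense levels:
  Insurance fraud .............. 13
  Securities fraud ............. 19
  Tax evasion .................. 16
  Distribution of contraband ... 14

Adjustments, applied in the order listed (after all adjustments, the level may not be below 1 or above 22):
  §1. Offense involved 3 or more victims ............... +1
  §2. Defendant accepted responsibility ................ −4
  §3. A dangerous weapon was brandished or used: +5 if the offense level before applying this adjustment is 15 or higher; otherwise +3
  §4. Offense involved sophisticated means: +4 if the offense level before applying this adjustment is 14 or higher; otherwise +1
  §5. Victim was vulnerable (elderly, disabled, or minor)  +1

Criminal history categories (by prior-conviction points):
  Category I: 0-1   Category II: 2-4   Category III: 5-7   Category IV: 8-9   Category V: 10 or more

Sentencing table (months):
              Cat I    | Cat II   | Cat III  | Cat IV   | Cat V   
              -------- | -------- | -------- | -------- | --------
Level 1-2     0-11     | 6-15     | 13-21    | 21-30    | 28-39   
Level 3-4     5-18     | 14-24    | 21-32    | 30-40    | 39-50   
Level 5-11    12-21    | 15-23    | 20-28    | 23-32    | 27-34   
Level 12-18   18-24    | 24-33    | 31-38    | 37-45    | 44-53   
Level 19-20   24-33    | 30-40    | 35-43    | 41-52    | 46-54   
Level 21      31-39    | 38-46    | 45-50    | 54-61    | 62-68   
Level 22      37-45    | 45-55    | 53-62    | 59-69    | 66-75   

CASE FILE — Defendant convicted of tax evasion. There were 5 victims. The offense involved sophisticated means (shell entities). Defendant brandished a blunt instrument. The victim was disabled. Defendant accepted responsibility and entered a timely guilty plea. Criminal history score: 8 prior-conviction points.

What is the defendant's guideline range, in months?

Base offense level for tax evasion: 16.
§1 applies: 16 + 1 = 17.
§2 applies: 17 − 4 = 13.
§3 applies (level before this adjustment is 13 < 15, so +3): 13 + 3 = 16.
§4 applies (level before this adjustment is 16 ≥ 14, so +4): 16 + 4 = 20.
§5 applies: 20 + 1 = 21.
Final offense level: 21.
Criminal history: 8 prior points → Category IV (8-9).
Level 21 falls in the 21 band.
Grid: Level 21 × Category IV = 54-61 months.

54-61 months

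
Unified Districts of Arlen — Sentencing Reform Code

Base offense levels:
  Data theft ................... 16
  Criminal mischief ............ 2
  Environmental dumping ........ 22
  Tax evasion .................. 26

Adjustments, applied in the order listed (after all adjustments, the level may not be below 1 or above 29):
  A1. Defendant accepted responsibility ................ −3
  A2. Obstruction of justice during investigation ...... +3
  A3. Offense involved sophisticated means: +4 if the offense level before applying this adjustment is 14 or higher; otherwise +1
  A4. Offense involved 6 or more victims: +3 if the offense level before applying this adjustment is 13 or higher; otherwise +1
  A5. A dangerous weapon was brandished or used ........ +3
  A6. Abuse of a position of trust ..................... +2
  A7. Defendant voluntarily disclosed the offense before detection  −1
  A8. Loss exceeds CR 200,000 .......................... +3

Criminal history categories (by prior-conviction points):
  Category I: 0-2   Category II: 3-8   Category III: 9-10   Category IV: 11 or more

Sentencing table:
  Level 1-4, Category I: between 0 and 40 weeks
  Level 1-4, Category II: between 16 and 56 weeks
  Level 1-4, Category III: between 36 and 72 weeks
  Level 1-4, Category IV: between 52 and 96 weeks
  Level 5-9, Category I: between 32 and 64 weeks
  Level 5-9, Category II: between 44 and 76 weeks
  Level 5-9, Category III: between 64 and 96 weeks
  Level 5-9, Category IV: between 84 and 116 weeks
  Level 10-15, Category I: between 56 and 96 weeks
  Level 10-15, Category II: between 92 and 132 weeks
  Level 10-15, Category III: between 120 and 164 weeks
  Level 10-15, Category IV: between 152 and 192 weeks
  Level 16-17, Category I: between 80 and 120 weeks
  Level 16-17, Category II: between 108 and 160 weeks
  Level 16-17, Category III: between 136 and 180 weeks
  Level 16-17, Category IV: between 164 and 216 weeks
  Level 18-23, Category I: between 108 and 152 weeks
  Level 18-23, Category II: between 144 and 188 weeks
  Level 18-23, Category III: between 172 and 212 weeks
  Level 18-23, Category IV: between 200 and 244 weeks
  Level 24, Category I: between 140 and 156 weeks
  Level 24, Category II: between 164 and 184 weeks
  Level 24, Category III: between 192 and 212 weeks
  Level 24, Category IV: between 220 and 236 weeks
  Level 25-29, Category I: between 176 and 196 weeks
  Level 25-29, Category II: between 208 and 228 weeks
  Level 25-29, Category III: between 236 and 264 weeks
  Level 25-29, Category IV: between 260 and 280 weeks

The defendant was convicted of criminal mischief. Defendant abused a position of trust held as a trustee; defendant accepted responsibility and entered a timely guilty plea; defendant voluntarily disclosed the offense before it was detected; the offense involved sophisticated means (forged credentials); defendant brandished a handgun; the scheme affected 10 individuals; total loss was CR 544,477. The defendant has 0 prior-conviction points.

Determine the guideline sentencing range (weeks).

Base offense level for criminal mischief: 2.
A1 applies: 2 − 3 = -1.
A3 applies (level before this adjustment is -1 < 14, so +1): -1 + 1 = 0.
A4 applies (level before this adjustment is 0 < 13, so +1): 0 + 1 = 1.
A5 applies: 1 + 3 = 4.
A6 applies: 4 + 2 = 6.
A7 applies: 6 − 1 = 5.
A8 applies: 5 + 3 = 8.
Final offense level: 8.
Criminal history: 0 prior points → Category I (0-2).
Level 8 falls in the 5-9 band.
Grid: Level 5-9 × Category I = 32-64 weeks.

32-64 weeks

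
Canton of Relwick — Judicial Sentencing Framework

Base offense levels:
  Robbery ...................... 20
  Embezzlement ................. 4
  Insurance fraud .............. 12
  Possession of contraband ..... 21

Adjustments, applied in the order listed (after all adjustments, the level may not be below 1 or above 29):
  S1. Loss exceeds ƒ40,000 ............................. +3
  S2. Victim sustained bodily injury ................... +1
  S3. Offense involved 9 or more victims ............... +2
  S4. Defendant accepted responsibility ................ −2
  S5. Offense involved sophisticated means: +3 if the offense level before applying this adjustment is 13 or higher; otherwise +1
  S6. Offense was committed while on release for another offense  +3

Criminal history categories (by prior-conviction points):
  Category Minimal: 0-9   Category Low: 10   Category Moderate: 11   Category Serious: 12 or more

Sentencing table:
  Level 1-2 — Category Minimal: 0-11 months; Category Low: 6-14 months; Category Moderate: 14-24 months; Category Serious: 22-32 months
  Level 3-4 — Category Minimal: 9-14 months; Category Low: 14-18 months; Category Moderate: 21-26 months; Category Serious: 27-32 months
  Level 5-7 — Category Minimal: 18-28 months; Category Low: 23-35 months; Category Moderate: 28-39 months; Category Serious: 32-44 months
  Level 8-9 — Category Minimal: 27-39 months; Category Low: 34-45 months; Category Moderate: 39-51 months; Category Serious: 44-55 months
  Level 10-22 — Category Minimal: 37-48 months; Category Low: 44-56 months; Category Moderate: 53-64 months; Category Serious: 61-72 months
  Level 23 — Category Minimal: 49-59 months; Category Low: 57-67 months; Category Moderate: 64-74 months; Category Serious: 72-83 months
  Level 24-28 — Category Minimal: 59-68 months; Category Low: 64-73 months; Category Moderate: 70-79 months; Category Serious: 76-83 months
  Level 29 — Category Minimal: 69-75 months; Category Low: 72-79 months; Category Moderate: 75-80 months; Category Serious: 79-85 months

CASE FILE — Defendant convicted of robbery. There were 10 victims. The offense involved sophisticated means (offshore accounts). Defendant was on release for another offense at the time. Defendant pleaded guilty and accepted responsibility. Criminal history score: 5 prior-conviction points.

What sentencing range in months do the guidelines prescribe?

Base offense level for robbery: 20.
S2 does not apply.
S3 applies: 20 + 2 = 22.
S4 applies: 22 − 2 = 20.
S5 applies (level before this adjustment is 20 ≥ 13, so +3): 20 + 3 = 23.
S6 applies: 23 + 3 = 26.
Final offense level: 26.
Criminal history: 5 prior points → Category Minimal (0-9).
Level 26 falls in the 24-28 band.
Grid: Level 24-28 × Category Minimal = 59-68 months.

59-68 months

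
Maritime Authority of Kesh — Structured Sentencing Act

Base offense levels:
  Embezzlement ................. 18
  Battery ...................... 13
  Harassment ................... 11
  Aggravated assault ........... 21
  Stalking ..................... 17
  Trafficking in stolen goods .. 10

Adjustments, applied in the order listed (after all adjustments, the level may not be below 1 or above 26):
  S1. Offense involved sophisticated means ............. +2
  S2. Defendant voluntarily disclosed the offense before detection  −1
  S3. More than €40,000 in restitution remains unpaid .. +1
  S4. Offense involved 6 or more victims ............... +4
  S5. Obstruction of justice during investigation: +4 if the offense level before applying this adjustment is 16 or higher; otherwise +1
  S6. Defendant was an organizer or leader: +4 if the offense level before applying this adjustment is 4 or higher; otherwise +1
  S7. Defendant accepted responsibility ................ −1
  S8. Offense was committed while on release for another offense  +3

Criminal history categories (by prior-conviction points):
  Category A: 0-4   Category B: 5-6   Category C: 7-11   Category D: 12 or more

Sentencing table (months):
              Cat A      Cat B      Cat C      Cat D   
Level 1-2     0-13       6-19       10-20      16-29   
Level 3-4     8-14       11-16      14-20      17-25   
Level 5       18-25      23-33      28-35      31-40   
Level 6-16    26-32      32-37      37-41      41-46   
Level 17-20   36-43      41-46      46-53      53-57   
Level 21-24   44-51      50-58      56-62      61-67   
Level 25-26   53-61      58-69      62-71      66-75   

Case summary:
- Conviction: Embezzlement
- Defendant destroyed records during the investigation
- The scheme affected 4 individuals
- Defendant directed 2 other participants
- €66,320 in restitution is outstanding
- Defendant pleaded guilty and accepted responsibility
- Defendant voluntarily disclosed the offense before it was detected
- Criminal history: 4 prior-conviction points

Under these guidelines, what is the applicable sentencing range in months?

Base offense level for embezzlement: 18.
S2 applies: 18 − 1 = 17.
S3 applies: 17 + 1 = 18.
S5 applies (level before this adjustment is 18 ≥ 16, so +4): 18 + 4 = 22.
S6 applies (level before this adjustment is 22 ≥ 4, so +4): 22 + 4 = 26.
S7 applies: 26 − 1 = 25.
S8 does not apply.
Final offense level: 25.
Criminal history: 4 prior points → Category A (0-4).
Level 25 falls in the 25-26 band.
Grid: Level 25-26 × Category A = 53-61 months.

53-61 months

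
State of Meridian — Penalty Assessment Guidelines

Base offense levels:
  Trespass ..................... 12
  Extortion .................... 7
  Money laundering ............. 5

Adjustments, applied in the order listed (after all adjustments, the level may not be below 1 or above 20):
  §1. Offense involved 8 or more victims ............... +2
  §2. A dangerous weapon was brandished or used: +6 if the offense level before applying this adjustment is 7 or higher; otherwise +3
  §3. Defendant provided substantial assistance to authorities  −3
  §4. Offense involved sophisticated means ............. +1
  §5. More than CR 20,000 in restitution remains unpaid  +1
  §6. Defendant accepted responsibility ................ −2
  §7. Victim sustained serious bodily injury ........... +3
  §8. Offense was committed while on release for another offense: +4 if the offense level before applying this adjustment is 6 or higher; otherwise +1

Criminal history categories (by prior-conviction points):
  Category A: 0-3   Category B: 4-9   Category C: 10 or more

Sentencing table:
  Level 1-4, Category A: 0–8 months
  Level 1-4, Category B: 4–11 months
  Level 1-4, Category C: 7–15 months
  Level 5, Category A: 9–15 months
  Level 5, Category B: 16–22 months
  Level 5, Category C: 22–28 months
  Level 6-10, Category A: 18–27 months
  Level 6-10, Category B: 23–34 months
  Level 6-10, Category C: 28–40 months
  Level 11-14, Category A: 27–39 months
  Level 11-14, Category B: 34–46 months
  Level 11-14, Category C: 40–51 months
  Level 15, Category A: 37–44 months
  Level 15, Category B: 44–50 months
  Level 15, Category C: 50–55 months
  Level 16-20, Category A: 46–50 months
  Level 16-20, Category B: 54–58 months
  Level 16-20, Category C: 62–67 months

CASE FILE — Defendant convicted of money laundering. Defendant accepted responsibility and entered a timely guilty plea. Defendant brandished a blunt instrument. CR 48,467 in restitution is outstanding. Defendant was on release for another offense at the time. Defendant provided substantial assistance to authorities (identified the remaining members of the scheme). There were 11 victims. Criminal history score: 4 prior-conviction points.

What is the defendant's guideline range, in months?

Base offense level for money laundering: 5.
§1 applies: 5 + 2 = 7.
§2 applies (level before this adjustment is 7 ≥ 7, so +6): 7 + 6 = 13.
§3 applies: 13 − 3 = 10.
§4 does not apply.
§5 applies: 10 + 1 = 11.
§6 applies: 11 − 2 = 9.
§8 applies (level before this adjustment is 9 ≥ 6, so +4): 9 + 4 = 13.
Final offense level: 13.
Criminal history: 4 prior points → Category B (4-9).
Level 13 falls in the 11-14 band.
Grid: Level 11-14 × Category B = 34-46 months.

34-46 months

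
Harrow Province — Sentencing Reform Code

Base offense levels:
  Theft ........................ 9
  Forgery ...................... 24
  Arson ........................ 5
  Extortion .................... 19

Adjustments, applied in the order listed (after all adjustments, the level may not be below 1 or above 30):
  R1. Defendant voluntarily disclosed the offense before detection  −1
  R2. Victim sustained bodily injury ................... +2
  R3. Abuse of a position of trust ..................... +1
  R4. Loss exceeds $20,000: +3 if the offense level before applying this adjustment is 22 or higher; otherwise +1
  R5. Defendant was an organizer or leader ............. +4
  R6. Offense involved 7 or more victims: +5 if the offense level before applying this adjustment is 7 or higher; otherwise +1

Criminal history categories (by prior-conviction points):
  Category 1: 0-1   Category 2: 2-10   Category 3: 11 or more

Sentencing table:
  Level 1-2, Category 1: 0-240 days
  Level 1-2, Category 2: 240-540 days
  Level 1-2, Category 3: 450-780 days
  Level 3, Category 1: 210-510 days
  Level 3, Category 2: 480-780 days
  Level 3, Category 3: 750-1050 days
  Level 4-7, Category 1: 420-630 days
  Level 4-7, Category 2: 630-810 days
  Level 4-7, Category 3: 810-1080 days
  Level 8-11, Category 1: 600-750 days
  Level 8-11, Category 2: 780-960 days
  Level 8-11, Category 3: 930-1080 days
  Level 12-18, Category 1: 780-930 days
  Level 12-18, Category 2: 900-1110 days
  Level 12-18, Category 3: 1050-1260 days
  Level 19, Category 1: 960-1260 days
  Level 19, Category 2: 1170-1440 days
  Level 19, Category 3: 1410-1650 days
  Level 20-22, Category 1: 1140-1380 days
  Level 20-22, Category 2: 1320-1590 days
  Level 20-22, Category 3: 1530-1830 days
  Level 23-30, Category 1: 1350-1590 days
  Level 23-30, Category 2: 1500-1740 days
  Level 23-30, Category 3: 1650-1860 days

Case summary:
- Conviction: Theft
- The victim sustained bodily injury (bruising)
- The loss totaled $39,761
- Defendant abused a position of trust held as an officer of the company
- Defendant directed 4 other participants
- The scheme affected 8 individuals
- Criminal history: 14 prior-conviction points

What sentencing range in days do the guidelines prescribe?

Base offense level for theft: 9.
R1 does not apply.
R2 applies: 9 + 2 = 11.
R3 applies: 11 + 1 = 12.
R4 applies (level before this adjustment is 12 < 22, so +1): 12 + 1 = 13.
R5 applies: 13 + 4 = 17.
R6 applies (level before this adjustment is 17 ≥ 7, so +5): 17 + 5 = 22.
Final offense level: 22.
Criminal history: 14 prior points → Category 3 (11+).
Level 22 falls in the 20-22 band.
Grid: Level 20-22 × Category 3 = 1530-1830 days.

1530-1830 days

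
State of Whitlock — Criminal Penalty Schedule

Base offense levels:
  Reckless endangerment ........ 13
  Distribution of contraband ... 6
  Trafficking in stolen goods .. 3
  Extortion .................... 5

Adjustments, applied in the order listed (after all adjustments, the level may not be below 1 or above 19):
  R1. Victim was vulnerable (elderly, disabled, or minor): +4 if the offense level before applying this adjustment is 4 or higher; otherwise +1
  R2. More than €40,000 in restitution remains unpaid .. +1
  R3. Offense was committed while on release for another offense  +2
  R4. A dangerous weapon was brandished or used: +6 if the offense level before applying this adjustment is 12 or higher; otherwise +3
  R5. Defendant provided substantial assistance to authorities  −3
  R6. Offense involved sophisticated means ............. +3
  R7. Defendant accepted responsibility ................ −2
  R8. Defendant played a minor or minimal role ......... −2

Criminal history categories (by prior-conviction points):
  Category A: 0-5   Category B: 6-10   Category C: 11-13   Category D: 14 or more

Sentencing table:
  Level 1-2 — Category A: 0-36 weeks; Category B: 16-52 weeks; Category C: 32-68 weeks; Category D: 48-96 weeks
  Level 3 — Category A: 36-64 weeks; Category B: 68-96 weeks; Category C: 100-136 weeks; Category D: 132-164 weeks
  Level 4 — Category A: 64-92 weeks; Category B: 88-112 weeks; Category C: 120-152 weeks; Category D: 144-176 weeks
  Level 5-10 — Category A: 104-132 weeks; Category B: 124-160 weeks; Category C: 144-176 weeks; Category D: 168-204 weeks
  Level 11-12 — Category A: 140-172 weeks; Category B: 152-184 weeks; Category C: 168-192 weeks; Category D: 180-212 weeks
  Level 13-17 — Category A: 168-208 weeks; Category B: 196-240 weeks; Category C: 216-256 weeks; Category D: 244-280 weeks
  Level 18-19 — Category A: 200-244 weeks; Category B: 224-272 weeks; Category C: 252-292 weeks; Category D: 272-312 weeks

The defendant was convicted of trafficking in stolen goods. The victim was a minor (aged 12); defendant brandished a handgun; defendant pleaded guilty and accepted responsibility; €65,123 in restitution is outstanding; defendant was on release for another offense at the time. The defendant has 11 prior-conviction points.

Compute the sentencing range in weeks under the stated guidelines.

Base offense level for trafficking in stolen goods: 3.
R1 applies (level before this adjustment is 3 < 4, so +1): 3 + 1 = 4.
R2 applies: 4 + 1 = 5.
R3 applies: 5 + 2 = 7.
R4 applies (level before this adjustment is 7 < 12, so +3): 7 + 3 = 10.
R5 does not apply.
R7 applies: 10 − 2 = 8.
Final offense level: 8.
Criminal history: 11 prior points → Category C (11-13).
Level 8 falls in the 5-10 band.
Grid: Level 5-10 × Category C = 144-176 weeks.

144-176 weeks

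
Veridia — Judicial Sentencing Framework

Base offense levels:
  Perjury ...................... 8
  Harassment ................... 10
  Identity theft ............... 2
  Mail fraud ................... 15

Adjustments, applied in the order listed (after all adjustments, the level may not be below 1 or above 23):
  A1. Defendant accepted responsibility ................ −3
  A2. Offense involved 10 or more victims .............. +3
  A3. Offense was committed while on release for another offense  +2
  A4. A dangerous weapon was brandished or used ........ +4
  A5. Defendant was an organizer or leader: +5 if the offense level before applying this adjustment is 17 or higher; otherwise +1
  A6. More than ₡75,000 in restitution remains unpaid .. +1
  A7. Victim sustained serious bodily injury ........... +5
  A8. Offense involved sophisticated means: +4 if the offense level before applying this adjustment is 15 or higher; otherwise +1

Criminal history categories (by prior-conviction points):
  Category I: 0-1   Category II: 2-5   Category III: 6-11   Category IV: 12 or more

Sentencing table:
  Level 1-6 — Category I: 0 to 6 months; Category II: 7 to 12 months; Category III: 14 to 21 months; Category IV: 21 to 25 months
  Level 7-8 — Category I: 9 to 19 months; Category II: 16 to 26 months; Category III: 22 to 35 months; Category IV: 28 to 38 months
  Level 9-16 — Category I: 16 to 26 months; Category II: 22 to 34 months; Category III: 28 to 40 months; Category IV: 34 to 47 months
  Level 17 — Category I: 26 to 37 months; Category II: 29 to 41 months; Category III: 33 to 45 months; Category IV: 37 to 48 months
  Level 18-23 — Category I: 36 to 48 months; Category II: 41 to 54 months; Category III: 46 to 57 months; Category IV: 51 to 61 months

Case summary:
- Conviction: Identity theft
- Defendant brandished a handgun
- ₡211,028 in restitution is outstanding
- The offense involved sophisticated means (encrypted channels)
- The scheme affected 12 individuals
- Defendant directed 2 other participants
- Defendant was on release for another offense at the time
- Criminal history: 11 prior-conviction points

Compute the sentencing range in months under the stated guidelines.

28-40 months

Base offense level for identity theft: 2.
A1 does not apply.
A2 applies: 2 + 3 = 5.
A3 applies: 5 + 2 = 7.
A4 applies: 7 + 4 = 11.
A5 applies (level before this adjustment is 11 < 17, so +1): 11 + 1 = 12.
A6 applies: 12 + 1 = 13.
A8 applies (level before this adjustment is 13 < 15, so +1): 13 + 1 = 14.
Final offense level: 14.
Criminal history: 11 prior points → Category III (6-11).
Level 14 falls in the 9-16 band.
Grid: Level 9-16 × Category III = 28-40 months.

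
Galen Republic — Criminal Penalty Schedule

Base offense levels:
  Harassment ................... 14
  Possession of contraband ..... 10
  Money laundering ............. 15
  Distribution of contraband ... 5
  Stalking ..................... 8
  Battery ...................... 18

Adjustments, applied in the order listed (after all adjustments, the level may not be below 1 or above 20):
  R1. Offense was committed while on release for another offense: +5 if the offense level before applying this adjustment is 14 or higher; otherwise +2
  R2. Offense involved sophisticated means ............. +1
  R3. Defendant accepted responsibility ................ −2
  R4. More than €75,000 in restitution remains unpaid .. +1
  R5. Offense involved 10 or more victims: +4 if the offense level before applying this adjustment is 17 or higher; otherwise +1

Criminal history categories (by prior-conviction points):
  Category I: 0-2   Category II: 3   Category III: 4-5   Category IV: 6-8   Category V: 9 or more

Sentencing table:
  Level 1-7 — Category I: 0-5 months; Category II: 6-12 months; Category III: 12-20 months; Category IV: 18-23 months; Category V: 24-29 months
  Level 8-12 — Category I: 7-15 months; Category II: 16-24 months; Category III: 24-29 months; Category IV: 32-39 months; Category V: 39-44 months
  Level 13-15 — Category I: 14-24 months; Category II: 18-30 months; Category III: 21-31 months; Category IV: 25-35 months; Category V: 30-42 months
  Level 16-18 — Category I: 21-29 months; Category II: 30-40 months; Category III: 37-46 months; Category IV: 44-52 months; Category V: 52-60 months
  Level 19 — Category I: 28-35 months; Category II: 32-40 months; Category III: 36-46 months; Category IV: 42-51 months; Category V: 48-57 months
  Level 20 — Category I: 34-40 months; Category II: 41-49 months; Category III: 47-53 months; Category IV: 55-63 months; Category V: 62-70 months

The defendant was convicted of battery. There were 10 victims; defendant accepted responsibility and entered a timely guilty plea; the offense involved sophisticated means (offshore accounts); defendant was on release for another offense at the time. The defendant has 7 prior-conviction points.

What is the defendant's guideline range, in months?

Base offense level for battery: 18.
R1 applies (level before this adjustment is 18 ≥ 14, so +5): 18 + 5 = 23.
R2 applies: 23 + 1 = 24.
R3 applies: 24 − 2 = 22.
R4 does not apply.
R5 applies (level before this adjustment is 22 ≥ 17, so +4): 22 + 4 = 26.
Level 26 exceeds the maximum of 20; capped at 20.
Final offense level: 20.
Criminal history: 7 prior points → Category IV (6-8).
Level 20 falls in the 20 band.
Grid: Level 20 × Category IV = 55-63 months.

55-63 months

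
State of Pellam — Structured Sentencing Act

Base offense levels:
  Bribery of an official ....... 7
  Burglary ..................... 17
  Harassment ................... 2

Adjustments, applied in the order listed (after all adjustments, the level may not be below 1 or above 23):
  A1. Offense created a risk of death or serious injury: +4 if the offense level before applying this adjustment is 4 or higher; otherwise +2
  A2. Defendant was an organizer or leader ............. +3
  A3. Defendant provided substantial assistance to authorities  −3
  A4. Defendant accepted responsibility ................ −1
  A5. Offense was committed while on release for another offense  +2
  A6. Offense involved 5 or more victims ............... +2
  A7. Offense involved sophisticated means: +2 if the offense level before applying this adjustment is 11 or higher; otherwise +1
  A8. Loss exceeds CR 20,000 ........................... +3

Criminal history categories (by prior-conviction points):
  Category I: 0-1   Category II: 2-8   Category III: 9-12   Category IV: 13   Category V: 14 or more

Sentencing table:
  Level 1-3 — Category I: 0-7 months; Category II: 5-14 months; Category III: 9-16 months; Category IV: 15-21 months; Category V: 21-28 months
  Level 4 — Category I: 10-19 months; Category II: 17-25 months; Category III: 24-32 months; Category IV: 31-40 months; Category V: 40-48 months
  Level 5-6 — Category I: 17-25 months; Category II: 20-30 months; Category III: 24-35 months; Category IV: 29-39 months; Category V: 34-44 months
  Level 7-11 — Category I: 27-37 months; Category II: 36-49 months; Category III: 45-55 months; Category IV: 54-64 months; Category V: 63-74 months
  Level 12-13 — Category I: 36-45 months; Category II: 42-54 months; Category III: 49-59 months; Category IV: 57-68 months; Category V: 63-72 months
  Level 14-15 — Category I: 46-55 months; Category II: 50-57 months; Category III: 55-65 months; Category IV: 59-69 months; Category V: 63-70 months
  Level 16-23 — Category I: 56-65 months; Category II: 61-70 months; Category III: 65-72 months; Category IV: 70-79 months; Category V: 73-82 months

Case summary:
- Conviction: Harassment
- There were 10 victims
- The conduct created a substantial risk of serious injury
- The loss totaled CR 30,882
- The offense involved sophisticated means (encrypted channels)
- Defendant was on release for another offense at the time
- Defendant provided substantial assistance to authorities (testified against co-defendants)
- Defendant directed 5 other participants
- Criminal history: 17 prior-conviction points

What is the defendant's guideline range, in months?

Base offense level for harassment: 2.
A1 applies (level before this adjustment is 2 < 4, so +2): 2 + 2 = 4.
A2 applies: 4 + 3 = 7.
A3 applies: 7 − 3 = 4.
A5 applies: 4 + 2 = 6.
A6 applies: 6 + 2 = 8.
A7 applies (level before this adjustment is 8 < 11, so +1): 8 + 1 = 9.
A8 applies: 9 + 3 = 12.
Final offense level: 12.
Criminal history: 17 prior points → Category V (14+).
Level 12 falls in the 12-13 band.
Grid: Level 12-13 × Category V = 63-72 months.

63-72 months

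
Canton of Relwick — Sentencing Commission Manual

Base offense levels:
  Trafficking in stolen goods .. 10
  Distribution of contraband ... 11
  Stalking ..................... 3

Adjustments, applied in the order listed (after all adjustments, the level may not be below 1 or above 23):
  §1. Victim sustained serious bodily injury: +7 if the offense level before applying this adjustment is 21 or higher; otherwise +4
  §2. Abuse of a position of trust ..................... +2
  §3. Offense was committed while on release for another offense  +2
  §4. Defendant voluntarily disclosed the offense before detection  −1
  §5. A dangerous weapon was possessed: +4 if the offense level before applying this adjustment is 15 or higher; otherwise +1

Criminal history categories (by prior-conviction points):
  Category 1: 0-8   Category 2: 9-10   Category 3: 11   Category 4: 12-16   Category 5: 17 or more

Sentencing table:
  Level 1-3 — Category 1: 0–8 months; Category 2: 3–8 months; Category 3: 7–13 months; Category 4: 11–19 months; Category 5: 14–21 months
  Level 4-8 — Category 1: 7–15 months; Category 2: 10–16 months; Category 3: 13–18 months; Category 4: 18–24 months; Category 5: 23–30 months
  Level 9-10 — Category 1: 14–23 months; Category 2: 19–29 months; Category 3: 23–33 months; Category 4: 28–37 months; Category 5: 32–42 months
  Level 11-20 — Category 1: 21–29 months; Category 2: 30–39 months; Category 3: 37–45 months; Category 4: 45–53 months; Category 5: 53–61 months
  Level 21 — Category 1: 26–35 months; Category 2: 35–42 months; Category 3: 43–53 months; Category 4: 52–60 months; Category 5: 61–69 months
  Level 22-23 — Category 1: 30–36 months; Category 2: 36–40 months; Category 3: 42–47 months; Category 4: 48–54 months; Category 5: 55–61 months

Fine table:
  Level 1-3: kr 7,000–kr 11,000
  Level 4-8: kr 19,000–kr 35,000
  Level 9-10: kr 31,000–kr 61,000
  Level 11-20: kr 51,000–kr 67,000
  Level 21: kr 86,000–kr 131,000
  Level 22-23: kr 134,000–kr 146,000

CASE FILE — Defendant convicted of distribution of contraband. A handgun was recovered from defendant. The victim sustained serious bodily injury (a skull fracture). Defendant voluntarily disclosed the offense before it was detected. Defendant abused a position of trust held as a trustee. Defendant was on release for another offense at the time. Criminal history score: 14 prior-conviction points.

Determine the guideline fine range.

kr 134,000–kr 146,000

Base offense level for distribution of contraband: 11.
§1 applies (level before this adjustment is 11 < 21, so +4): 11 + 4 = 15.
§2 applies: 15 + 2 = 17.
§3 applies: 17 + 2 = 19.
§4 applies: 19 − 1 = 18.
§5 applies (level before this adjustment is 18 ≥ 15, so +4): 18 + 4 = 22.
Final offense level: 22.
Level 22 falls in the 22-23 band.
Fine table: Level 22-23 → kr 134,000–kr 146,000.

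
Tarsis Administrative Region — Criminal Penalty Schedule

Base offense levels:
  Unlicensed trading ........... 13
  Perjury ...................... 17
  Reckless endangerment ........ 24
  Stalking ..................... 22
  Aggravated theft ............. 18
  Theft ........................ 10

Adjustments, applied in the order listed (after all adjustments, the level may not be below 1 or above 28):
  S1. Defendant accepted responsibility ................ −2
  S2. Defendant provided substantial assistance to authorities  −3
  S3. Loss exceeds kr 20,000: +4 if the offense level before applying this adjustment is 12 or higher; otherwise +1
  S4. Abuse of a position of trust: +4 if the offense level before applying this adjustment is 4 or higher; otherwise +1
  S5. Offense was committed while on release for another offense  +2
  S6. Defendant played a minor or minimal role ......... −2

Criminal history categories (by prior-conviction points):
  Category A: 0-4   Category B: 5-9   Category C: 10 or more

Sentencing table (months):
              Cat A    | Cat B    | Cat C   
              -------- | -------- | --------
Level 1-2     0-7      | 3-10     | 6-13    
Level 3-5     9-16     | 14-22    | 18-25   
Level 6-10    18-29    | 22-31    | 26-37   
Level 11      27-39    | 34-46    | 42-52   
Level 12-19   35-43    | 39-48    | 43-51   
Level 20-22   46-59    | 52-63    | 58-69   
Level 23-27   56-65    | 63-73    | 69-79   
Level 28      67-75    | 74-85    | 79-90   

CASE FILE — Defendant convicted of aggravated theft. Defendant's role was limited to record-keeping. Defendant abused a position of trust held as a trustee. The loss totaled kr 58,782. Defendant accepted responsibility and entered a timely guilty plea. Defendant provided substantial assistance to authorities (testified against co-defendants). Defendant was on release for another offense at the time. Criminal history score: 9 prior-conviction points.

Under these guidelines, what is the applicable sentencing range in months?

Base offense level for aggravated theft: 18.
S1 applies: 18 − 2 = 16.
S2 applies: 16 − 3 = 13.
S3 applies (level before this adjustment is 13 ≥ 12, so +4): 13 + 4 = 17.
S4 applies (level before this adjustment is 17 ≥ 4, so +4): 17 + 4 = 21.
S5 applies: 21 + 2 = 23.
S6 applies: 23 − 2 = 21.
Final offense level: 21.
Criminal history: 9 prior points → Category B (5-9).
Level 21 falls in the 20-22 band.
Grid: Level 20-22 × Category B = 52-63 months.

52-63 months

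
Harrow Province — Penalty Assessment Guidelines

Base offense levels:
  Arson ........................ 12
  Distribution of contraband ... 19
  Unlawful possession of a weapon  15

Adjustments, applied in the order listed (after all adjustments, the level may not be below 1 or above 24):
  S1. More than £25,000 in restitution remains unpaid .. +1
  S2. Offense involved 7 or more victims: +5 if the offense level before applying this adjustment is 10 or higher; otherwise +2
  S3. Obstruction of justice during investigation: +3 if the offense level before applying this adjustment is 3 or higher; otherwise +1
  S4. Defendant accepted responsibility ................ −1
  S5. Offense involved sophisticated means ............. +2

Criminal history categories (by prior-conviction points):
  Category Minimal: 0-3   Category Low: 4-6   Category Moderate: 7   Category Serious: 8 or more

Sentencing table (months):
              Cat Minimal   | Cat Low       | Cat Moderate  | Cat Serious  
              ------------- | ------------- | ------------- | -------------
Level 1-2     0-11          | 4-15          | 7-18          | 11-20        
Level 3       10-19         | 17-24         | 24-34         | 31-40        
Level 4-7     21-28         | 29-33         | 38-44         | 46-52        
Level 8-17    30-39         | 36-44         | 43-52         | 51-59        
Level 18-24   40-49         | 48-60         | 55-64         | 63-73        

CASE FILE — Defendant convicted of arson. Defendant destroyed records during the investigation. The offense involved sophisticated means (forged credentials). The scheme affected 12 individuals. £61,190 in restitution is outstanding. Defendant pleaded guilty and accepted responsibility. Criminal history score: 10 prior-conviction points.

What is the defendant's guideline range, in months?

Base offense level for arson: 12.
S1 applies: 12 + 1 = 13.
S2 applies (level before this adjustment is 13 ≥ 10, so +5): 13 + 5 = 18.
S3 applies (level before this adjustment is 18 ≥ 3, so +3): 18 + 3 = 21.
S4 applies: 21 − 1 = 20.
S5 applies: 20 + 2 = 22.
Final offense level: 22.
Criminal history: 10 prior points → Category Serious (8+).
Level 22 falls in the 18-24 band.
Grid: Level 18-24 × Category Serious = 63-73 months.

63-73 months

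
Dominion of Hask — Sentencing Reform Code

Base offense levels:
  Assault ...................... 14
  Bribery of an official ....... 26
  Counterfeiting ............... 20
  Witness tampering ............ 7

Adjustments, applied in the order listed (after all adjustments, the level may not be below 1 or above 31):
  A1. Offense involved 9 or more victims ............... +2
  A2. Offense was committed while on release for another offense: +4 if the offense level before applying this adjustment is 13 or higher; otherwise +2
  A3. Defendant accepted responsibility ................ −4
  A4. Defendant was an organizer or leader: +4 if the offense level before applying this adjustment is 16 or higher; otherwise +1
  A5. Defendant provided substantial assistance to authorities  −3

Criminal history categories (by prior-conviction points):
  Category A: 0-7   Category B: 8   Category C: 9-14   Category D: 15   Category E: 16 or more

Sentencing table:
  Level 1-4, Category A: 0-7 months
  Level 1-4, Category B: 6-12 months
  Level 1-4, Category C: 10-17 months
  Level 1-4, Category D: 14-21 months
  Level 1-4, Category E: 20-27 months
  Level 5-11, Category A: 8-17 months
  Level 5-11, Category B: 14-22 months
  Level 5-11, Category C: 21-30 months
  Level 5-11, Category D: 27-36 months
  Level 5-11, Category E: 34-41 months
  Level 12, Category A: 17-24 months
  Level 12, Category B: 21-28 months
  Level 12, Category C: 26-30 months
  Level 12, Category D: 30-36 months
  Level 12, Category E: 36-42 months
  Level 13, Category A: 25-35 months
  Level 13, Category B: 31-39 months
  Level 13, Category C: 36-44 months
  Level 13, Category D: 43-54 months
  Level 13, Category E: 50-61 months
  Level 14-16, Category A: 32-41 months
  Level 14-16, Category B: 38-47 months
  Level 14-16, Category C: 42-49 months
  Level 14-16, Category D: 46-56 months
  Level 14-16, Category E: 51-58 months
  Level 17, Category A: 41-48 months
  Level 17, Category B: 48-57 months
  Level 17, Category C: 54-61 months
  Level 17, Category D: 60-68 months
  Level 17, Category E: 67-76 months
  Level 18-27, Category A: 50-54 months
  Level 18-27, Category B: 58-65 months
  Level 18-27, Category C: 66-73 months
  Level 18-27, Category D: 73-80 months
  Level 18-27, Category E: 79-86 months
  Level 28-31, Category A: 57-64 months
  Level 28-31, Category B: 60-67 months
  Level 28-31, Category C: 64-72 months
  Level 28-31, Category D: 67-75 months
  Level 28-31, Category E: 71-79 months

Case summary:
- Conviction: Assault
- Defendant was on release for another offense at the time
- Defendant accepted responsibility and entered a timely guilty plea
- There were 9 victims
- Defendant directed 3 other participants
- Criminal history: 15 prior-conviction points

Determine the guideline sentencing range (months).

Base offense level for assault: 14.
A1 applies: 14 + 2 = 16.
A2 applies (level before this adjustment is 16 ≥ 13, so +4): 16 + 4 = 20.
A3 applies: 20 − 4 = 16.
A4 applies (level before this adjustment is 16 ≥ 16, so +4): 16 + 4 = 20.
A5 does not apply.
Final offense level: 20.
Criminal history: 15 prior points → Category D (15).
Level 20 falls in the 18-27 band.
Grid: Level 18-27 × Category D = 73-80 months.

73-80 months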